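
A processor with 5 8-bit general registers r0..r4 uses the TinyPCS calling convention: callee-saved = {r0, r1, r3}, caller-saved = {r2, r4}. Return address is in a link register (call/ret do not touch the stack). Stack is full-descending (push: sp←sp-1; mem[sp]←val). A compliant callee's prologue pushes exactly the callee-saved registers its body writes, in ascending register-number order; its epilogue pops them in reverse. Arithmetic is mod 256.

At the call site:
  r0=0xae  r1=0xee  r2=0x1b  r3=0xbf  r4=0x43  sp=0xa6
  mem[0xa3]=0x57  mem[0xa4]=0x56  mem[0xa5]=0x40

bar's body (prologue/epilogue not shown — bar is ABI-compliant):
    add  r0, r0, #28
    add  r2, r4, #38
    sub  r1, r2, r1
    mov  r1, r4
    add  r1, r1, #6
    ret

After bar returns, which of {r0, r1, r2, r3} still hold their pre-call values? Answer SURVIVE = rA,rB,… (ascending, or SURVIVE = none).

prologue: push r0 → mem[0xa5]=0xae, sp=0xa5
prologue: push r1 → mem[0xa4]=0xee, sp=0xa4
body[0] add  r0, r0, #28 → r0=0xca
body[1] add  r2, r4, #38 → r2=0x69
body[2] sub  r1, r2, r1 → r1=0x7b
body[3] mov  r1, r4 → r1=0x43
body[4] add  r1, r1, #6 → r1=0x49
epilogue: pop r1=0xee, sp=0xa5
epilogue: pop r0=0xae, sp=0xa6
r0: callee-saved, written=True
r1: callee-saved, written=True
r2: caller-saved, written=True
r3: callee-saved, written=False

SURVIVE = r0,r1,r3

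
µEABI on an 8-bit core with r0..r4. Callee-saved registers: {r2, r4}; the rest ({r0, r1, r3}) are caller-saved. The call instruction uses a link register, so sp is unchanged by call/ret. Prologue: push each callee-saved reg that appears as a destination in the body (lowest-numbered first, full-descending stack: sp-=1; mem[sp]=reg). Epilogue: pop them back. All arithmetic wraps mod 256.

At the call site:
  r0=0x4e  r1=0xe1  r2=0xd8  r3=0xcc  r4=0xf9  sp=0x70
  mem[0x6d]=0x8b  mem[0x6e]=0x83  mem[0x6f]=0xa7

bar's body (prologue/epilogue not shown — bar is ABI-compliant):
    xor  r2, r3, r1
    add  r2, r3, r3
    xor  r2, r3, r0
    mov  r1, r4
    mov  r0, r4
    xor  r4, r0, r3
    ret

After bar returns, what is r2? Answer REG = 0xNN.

prologue: push r2 -> mem[0x6f]=0xd8, sp=0x6f
prologue: push r4 -> mem[0x6e]=0xf9, sp=0x6e
body[0] xor  r2, r3, r1 -> r2=0x2d
body[1] add  r2, r3, r3 -> r2=0x98
body[2] xor  r2, r3, r0 -> r2=0x82
body[3] mov  r1, r4 -> r1=0xf9
body[4] mov  r0, r4 -> r0=0xf9
body[5] xor  r4, r0, r3 -> r4=0x35
epilogue: pop r4=0xf9, sp=0x6f
epilogue: pop r2=0xd8, sp=0x70
r2 is callee-saved -> restored

REG = 0xd8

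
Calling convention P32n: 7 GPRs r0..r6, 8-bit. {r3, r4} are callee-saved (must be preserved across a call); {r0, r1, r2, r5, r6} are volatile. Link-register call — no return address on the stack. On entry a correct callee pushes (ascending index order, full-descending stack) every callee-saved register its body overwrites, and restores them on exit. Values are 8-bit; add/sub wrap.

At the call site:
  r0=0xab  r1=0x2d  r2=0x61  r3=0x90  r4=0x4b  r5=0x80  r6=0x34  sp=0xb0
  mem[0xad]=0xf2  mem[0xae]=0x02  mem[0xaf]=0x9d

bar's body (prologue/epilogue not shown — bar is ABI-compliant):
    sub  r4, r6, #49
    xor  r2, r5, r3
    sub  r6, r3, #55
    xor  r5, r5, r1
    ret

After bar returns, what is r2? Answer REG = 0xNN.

prologue: push r4 -> mem[0xaf]=0x4b, sp=0xaf
body[0] sub  r4, r6, #49 -> r4=0x03
body[1] xor  r2, r5, r3 -> r2=0x10
body[2] sub  r6, r3, #55 -> r6=0x59
body[3] xor  r5, r5, r1 -> r5=0xad
epilogue: pop r4=0x4b, sp=0xb0
r2 is caller-saved -> body value

REG = 0x10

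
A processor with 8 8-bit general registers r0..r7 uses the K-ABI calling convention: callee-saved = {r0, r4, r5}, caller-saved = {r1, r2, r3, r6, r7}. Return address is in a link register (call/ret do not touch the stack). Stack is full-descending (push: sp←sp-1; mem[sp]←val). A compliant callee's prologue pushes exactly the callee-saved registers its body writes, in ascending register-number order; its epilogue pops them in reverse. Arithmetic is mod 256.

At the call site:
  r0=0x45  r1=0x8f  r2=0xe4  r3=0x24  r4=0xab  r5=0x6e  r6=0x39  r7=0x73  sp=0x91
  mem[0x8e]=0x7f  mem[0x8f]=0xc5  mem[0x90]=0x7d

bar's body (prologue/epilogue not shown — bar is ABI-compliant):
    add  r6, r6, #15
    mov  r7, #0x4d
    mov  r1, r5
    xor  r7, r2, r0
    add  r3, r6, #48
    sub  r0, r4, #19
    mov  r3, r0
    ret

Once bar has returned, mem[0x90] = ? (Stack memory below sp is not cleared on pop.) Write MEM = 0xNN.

MEM = 0x45

prologue: push r0 -> mem[0x90]=0x45, sp=0x90
body[0] add  r6, r6, #15 -> r6=0x48
body[1] mov  r7, #0x4d -> r7=0x4d
body[2] mov  r1, r5 -> r1=0x6e
body[3] xor  r7, r2, r0 -> r7=0xa1
body[4] add  r3, r6, #48 -> r3=0x78
body[5] sub  r0, r4, #19 -> r0=0x98
body[6] mov  r3, r0 -> r3=0x98
epilogue: pop r0=0x45, sp=0x91
prologue pushed ['r0'] at ['0x90']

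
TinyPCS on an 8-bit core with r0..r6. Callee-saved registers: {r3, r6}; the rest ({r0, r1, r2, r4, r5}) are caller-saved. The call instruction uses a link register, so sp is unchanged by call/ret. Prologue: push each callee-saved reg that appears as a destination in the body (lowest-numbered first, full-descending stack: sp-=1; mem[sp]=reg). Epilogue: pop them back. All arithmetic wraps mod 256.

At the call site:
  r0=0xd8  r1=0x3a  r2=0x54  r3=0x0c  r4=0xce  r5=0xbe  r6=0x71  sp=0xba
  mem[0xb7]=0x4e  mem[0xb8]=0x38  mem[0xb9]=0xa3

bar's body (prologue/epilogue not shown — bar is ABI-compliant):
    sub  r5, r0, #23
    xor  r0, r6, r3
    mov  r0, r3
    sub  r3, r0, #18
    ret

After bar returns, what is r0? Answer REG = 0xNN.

REG = 0x0c

prologue: push r3 -> mem[0xb9]=0x0c, sp=0xb9
body[0] sub  r5, r0, #23 -> r5=0xc1
body[1] xor  r0, r6, r3 -> r0=0x7d
body[2] mov  r0, r3 -> r0=0x0c
body[3] sub  r3, r0, #18 -> r3=0xfa
epilogue: pop r3=0x0c, sp=0xba
r0 is caller-saved -> body value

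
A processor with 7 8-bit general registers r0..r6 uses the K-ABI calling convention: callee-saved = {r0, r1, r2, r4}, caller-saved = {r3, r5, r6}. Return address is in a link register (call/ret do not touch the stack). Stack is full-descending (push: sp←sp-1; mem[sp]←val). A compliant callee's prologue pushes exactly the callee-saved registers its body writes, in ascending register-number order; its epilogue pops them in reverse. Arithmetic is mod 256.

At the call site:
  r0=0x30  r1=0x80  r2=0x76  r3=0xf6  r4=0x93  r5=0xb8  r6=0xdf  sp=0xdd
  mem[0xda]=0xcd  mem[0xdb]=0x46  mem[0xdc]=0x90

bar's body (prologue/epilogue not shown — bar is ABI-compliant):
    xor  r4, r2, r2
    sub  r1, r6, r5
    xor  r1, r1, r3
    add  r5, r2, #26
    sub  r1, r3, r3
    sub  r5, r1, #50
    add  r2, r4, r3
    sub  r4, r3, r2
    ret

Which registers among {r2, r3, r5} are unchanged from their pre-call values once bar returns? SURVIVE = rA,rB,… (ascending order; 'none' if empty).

SURVIVE = r2,r3

prologue: push r1 -> mem[0xdc]=0x80, sp=0xdc
prologue: push r2 -> mem[0xdb]=0x76, sp=0xdb
prologue: push r4 -> mem[0xda]=0x93, sp=0xda
body[0] xor  r4, r2, r2 -> r4=0x00
body[1] sub  r1, r6, r5 -> r1=0x27
body[2] xor  r1, r1, r3 -> r1=0xd1
body[3] add  r5, r2, #26 -> r5=0x90
body[4] sub  r1, r3, r3 -> r1=0x00
body[5] sub  r5, r1, #50 -> r5=0xce
body[6] add  r2, r4, r3 -> r2=0xf6
body[7] sub  r4, r3, r2 -> r4=0x00
epilogue: pop r4=0x93, sp=0xdb
epilogue: pop r2=0x76, sp=0xdc
epilogue: pop r1=0x80, sp=0xdd
r2: callee-saved, written=True
r3: caller-saved, written=False
r5: caller-saved, written=True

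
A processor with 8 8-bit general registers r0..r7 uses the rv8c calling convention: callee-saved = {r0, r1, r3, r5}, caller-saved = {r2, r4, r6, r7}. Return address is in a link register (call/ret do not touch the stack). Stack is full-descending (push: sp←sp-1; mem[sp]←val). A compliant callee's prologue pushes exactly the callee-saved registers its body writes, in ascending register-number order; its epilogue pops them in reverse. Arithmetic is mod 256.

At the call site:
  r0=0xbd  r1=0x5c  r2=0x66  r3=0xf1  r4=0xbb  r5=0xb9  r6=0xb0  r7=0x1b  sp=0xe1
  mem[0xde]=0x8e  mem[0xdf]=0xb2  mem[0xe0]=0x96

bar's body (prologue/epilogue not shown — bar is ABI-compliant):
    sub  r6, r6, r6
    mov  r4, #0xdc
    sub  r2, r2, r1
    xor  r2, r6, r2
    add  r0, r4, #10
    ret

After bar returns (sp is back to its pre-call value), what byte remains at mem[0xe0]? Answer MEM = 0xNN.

MEM = 0xbd

prologue: push r0 → mem[0xe0]=0xbd, sp=0xe0
body[0] sub  r6, r6, r6 → r6=0x00
body[1] mov  r4, #0xdc → r4=0xdc
body[2] sub  r2, r2, r1 → r2=0x0a
body[3] xor  r2, r6, r2 → r2=0x0a
body[4] add  r0, r4, #10 → r0=0xe6
epilogue: pop r0=0xbd, sp=0xe1
prologue pushed ['r0'] at ['0xe0']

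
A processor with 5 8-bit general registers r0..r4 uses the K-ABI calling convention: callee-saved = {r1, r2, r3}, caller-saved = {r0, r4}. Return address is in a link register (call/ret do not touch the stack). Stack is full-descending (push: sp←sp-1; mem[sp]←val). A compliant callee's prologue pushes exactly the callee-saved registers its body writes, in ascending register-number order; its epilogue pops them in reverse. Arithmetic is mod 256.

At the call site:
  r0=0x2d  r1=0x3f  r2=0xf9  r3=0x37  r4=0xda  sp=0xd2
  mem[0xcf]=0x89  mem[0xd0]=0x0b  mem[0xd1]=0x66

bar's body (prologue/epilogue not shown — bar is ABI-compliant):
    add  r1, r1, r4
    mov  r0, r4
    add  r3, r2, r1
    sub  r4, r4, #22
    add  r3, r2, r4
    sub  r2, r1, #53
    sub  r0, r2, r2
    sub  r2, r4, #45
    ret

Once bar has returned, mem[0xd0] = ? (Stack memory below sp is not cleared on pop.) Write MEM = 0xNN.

prologue: push r1 -> mem[0xd1]=0x3f, sp=0xd1
prologue: push r2 -> mem[0xd0]=0xf9, sp=0xd0
prologue: push r3 -> mem[0xcf]=0x37, sp=0xcf
body[0] add  r1, r1, r4 -> r1=0x19
body[1] mov  r0, r4 -> r0=0xda
body[2] add  r3, r2, r1 -> r3=0x12
body[3] sub  r4, r4, #22 -> r4=0xc4
body[4] add  r3, r2, r4 -> r3=0xbd
body[5] sub  r2, r1, #53 -> r2=0xe4
body[6] sub  r0, r2, r2 -> r0=0x00
body[7] sub  r2, r4, #45 -> r2=0x97
epilogue: pop r3=0x37, sp=0xd0
epilogue: pop r2=0xf9, sp=0xd1
epilogue: pop r1=0x3f, sp=0xd2
prologue pushed ['r1', 'r2', 'r3'] at ['0xd1', '0xd0', '0xcf']

MEM = 0xf9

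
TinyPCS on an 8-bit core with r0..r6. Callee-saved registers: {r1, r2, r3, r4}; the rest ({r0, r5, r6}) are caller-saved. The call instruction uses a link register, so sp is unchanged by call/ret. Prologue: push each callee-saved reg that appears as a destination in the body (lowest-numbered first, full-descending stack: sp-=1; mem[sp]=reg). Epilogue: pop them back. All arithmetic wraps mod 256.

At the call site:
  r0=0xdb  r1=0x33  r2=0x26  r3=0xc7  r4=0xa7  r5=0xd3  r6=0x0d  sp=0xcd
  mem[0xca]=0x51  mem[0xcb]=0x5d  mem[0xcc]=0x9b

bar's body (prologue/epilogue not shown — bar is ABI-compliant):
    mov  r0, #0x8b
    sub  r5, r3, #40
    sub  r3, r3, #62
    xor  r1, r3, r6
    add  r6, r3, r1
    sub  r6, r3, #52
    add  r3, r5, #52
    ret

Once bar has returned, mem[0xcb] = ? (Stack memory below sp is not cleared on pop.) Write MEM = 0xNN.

MEM = 0xc7

prologue: push r1 -> mem[0xcc]=0x33, sp=0xcc
prologue: push r3 -> mem[0xcb]=0xc7, sp=0xcb
body[0] mov  r0, #0x8b -> r0=0x8b
body[1] sub  r5, r3, #40 -> r5=0x9f
body[2] sub  r3, r3, #62 -> r3=0x89
body[3] xor  r1, r3, r6 -> r1=0x84
body[4] add  r6, r3, r1 -> r6=0x0d
body[5] sub  r6, r3, #52 -> r6=0x55
body[6] add  r3, r5, #52 -> r3=0xd3
epilogue: pop r3=0xc7, sp=0xcc
epilogue: pop r1=0x33, sp=0xcd
prologue pushed ['r1', 'r3'] at ['0xcc', '0xcb']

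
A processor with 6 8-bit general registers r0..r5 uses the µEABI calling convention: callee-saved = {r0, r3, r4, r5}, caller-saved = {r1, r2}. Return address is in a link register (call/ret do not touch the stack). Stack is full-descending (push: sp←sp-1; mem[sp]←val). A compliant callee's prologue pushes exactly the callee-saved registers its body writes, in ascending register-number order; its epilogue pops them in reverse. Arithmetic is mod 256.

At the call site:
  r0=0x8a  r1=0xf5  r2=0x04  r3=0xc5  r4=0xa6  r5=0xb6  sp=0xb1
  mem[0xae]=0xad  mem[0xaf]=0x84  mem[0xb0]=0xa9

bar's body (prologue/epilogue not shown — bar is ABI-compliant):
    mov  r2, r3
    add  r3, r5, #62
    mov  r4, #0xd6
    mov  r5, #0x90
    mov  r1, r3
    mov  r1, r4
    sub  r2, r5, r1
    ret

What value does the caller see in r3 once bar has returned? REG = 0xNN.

REG = 0xc5

prologue: push r3 -> mem[0xb0]=0xc5, sp=0xb0
prologue: push r4 -> mem[0xaf]=0xa6, sp=0xaf
prologue: push r5 -> mem[0xae]=0xb6, sp=0xae
body[0] mov  r2, r3 -> r2=0xc5
body[1] add  r3, r5, #62 -> r3=0xf4
body[2] mov  r4, #0xd6 -> r4=0xd6
body[3] mov  r5, #0x90 -> r5=0x90
body[4] mov  r1, r3 -> r1=0xf4
body[5] mov  r1, r4 -> r1=0xd6
body[6] sub  r2, r5, r1 -> r2=0xba
epilogue: pop r5=0xb6, sp=0xaf
epilogue: pop r4=0xa6, sp=0xb0
epilogue: pop r3=0xc5, sp=0xb1
r3 is callee-saved -> restored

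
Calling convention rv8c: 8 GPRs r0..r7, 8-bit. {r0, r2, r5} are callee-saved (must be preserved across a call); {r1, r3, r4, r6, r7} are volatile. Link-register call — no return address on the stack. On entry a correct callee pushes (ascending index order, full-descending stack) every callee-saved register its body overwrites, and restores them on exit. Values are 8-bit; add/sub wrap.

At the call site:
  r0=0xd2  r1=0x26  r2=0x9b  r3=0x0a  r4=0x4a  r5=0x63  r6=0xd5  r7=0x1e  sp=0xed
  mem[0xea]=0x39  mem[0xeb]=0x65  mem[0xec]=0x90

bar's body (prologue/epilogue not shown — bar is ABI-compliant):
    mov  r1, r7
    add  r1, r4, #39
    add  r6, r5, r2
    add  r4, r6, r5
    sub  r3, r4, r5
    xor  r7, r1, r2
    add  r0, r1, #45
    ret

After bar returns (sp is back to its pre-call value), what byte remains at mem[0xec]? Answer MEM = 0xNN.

MEM = 0xd2

prologue: push r0 → mem[0xec]=0xd2, sp=0xec
body[0] mov  r1, r7 → r1=0x1e
body[1] add  r1, r4, #39 → r1=0x71
body[2] add  r6, r5, r2 → r6=0xfe
body[3] add  r4, r6, r5 → r4=0x61
body[4] sub  r3, r4, r5 → r3=0xfe
body[5] xor  r7, r1, r2 → r7=0xea
body[6] add  r0, r1, #45 → r0=0x9e
epilogue: pop r0=0xd2, sp=0xed
prologue pushed ['r0'] at ['0xec']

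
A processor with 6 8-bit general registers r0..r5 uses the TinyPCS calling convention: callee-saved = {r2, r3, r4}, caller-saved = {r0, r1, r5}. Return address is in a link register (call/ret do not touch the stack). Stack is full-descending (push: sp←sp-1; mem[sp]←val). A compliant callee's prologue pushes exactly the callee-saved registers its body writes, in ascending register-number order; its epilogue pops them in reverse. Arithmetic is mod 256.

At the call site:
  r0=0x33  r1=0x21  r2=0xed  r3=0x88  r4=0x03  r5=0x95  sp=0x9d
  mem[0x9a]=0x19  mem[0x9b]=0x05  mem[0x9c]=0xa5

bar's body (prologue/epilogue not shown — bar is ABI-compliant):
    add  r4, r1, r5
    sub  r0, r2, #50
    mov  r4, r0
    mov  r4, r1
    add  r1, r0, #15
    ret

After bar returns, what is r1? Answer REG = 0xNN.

prologue: push r4 -> mem[0x9c]=0x03, sp=0x9c
body[0] add  r4, r1, r5 -> r4=0xb6
body[1] sub  r0, r2, #50 -> r0=0xbb
body[2] mov  r4, r0 -> r4=0xbb
body[3] mov  r4, r1 -> r4=0x21
body[4] add  r1, r0, #15 -> r1=0xca
epilogue: pop r4=0x03, sp=0x9d
r1 is caller-saved -> body value

REG = 0xca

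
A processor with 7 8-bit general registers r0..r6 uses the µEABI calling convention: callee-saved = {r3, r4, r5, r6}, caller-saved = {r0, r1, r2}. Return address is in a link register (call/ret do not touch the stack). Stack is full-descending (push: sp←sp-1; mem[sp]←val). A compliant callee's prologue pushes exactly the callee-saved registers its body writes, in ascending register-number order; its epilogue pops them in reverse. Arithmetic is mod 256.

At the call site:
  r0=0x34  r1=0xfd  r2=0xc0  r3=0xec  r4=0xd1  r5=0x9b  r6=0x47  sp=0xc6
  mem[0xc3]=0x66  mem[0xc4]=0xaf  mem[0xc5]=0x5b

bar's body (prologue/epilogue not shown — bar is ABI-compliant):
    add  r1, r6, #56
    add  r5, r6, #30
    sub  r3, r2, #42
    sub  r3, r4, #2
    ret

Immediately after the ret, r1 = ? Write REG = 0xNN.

prologue: push r3 → mem[0xc5]=0xec, sp=0xc5
prologue: push r5 → mem[0xc4]=0x9b, sp=0xc4
body[0] add  r1, r6, #56 → r1=0x7f
body[1] add  r5, r6, #30 → r5=0x65
body[2] sub  r3, r2, #42 → r3=0x96
body[3] sub  r3, r4, #2 → r3=0xcf
epilogue: pop r5=0x9b, sp=0xc5
epilogue: pop r3=0xec, sp=0xc6
r1 is caller-saved → body value

REG = 0x7f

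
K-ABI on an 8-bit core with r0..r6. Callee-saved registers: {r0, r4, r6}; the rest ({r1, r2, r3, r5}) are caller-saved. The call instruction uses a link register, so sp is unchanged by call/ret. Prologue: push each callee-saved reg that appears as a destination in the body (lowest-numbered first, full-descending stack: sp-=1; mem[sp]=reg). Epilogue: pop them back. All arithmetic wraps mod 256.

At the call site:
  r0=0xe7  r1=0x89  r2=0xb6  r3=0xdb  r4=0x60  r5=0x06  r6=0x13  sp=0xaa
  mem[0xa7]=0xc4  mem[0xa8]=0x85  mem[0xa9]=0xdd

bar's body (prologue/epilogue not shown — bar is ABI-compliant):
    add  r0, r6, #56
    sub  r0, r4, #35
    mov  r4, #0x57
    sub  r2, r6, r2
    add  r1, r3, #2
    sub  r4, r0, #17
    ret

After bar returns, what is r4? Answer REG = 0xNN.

prologue: push r0 → mem[0xa9]=0xe7, sp=0xa9
prologue: push r4 → mem[0xa8]=0x60, sp=0xa8
body[0] add  r0, r6, #56 → r0=0x4b
body[1] sub  r0, r4, #35 → r0=0x3d
body[2] mov  r4, #0x57 → r4=0x57
body[3] sub  r2, r6, r2 → r2=0x5d
body[4] add  r1, r3, #2 → r1=0xdd
body[5] sub  r4, r0, #17 → r4=0x2c
epilogue: pop r4=0x60, sp=0xa9
epilogue: pop r0=0xe7, sp=0xaa
r4 is callee-saved → restored

REG = 0x60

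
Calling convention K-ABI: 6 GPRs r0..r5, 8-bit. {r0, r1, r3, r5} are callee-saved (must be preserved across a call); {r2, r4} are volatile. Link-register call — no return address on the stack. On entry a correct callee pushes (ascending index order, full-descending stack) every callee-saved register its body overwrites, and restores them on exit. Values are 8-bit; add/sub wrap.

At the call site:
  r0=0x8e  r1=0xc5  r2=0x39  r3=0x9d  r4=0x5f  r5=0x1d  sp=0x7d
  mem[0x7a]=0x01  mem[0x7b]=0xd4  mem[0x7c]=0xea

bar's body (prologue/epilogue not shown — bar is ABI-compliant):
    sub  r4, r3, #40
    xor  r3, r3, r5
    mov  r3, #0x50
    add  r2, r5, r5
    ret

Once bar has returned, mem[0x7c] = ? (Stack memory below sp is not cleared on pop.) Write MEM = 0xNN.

prologue: push r3 → mem[0x7c]=0x9d, sp=0x7c
body[0] sub  r4, r3, #40 → r4=0x75
body[1] xor  r3, r3, r5 → r3=0x80
body[2] mov  r3, #0x50 → r3=0x50
body[3] add  r2, r5, r5 → r2=0x3a
epilogue: pop r3=0x9d, sp=0x7d
prologue pushed ['r3'] at ['0x7c']

MEM = 0x9d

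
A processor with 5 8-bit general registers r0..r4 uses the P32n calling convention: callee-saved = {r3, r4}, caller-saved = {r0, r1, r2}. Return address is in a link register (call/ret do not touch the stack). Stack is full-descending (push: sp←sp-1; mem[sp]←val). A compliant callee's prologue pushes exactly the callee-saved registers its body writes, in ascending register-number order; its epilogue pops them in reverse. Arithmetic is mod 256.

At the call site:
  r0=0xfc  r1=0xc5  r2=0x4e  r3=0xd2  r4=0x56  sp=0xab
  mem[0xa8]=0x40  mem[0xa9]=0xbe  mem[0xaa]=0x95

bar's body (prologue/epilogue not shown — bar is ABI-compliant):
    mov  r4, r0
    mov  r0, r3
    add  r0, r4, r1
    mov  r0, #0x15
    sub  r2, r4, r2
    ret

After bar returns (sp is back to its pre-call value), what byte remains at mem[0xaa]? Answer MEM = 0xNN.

prologue: push r4 -> mem[0xaa]=0x56, sp=0xaa
body[0] mov  r4, r0 -> r4=0xfc
body[1] mov  r0, r3 -> r0=0xd2
body[2] add  r0, r4, r1 -> r0=0xc1
body[3] mov  r0, #0x15 -> r0=0x15
body[4] sub  r2, r4, r2 -> r2=0xae
epilogue: pop r4=0x56, sp=0xab
prologue pushed ['r4'] at ['0xaa']

MEM = 0x56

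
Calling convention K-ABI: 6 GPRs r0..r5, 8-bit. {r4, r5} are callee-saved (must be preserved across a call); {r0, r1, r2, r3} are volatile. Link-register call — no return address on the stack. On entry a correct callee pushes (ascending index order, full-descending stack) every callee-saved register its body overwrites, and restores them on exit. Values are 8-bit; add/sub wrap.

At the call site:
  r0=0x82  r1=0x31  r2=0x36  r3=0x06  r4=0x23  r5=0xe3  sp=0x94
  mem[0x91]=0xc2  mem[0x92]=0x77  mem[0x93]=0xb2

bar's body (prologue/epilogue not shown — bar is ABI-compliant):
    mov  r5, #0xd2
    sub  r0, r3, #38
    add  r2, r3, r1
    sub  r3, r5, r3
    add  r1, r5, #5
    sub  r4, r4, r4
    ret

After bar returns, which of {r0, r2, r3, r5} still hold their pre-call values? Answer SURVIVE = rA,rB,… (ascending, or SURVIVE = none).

prologue: push r4 -> mem[0x93]=0x23, sp=0x93
prologue: push r5 -> mem[0x92]=0xe3, sp=0x92
body[0] mov  r5, #0xd2 -> r5=0xd2
body[1] sub  r0, r3, #38 -> r0=0xe0
body[2] add  r2, r3, r1 -> r2=0x37
body[3] sub  r3, r5, r3 -> r3=0xcc
body[4] add  r1, r5, #5 -> r1=0xd7
body[5] sub  r4, r4, r4 -> r4=0x00
epilogue: pop r5=0xe3, sp=0x93
epilogue: pop r4=0x23, sp=0x94
r0: caller-saved, written=True
r2: caller-saved, written=True
r3: caller-saved, written=True
r5: callee-saved, written=True

SURVIVE = r5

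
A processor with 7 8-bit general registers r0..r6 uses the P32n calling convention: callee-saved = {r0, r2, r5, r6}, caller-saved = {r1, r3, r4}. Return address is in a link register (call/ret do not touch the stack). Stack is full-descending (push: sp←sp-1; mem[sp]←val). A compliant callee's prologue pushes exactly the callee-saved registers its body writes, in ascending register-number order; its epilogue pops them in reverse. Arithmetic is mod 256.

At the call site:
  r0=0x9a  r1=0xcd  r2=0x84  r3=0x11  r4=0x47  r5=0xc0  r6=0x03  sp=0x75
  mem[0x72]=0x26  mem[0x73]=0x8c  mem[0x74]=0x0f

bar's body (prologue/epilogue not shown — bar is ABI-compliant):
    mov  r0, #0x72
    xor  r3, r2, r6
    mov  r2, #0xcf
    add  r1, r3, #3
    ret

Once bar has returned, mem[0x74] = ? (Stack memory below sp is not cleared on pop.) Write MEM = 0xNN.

prologue: push r0 → mem[0x74]=0x9a, sp=0x74
prologue: push r2 → mem[0x73]=0x84, sp=0x73
body[0] mov  r0, #0x72 → r0=0x72
body[1] xor  r3, r2, r6 → r3=0x87
body[2] mov  r2, #0xcf → r2=0xcf
body[3] add  r1, r3, #3 → r1=0x8a
epilogue: pop r2=0x84, sp=0x74
epilogue: pop r0=0x9a, sp=0x75
prologue pushed ['r0', 'r2'] at ['0x74', '0x73']

MEM = 0x9a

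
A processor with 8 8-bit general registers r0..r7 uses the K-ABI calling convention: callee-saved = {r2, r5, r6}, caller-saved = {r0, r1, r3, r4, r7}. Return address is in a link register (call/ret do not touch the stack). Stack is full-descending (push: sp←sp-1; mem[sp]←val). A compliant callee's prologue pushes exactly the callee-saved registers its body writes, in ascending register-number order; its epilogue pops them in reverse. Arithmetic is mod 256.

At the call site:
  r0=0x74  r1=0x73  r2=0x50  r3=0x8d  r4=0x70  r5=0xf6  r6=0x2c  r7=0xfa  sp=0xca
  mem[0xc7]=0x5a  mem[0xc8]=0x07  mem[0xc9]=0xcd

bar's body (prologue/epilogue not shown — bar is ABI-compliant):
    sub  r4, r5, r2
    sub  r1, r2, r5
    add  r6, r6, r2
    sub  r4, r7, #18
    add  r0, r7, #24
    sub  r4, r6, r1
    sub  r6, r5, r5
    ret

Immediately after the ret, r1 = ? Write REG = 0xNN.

prologue: push r6 → mem[0xc9]=0x2c, sp=0xc9
body[0] sub  r4, r5, r2 → r4=0xa6
body[1] sub  r1, r2, r5 → r1=0x5a
body[2] add  r6, r6, r2 → r6=0x7c
body[3] sub  r4, r7, #18 → r4=0xe8
body[4] add  r0, r7, #24 → r0=0x12
body[5] sub  r4, r6, r1 → r4=0x22
body[6] sub  r6, r5, r5 → r6=0x00
epilogue: pop r6=0x2c, sp=0xca
r1 is caller-saved → body value

REG = 0x5a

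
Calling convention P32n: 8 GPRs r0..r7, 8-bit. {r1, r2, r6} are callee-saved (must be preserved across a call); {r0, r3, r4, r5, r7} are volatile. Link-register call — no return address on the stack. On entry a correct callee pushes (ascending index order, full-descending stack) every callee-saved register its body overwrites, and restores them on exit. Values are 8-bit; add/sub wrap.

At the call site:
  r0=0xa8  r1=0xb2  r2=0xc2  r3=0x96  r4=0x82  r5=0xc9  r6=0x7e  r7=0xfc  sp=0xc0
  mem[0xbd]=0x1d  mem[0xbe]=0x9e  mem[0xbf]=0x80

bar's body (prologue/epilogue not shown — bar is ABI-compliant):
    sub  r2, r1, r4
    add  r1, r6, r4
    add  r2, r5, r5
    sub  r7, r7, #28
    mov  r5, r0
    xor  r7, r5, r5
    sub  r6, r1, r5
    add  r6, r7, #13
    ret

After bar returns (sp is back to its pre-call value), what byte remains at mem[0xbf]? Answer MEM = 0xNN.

MEM = 0xb2

prologue: push r1 → mem[0xbf]=0xb2, sp=0xbf
prologue: push r2 → mem[0xbe]=0xc2, sp=0xbe
prologue: push r6 → mem[0xbd]=0x7e, sp=0xbd
body[0] sub  r2, r1, r4 → r2=0x30
body[1] add  r1, r6, r4 → r1=0x00
body[2] add  r2, r5, r5 → r2=0x92
body[3] sub  r7, r7, #28 → r7=0xe0
body[4] mov  r5, r0 → r5=0xa8
body[5] xor  r7, r5, r5 → r7=0x00
body[6] sub  r6, r1, r5 → r6=0x58
body[7] add  r6, r7, #13 → r6=0x0d
epilogue: pop r6=0x7e, sp=0xbe
epilogue: pop r2=0xc2, sp=0xbf
epilogue: pop r1=0xb2, sp=0xc0
prologue pushed ['r1', 'r2', 'r6'] at ['0xbf', '0xbe', '0xbd']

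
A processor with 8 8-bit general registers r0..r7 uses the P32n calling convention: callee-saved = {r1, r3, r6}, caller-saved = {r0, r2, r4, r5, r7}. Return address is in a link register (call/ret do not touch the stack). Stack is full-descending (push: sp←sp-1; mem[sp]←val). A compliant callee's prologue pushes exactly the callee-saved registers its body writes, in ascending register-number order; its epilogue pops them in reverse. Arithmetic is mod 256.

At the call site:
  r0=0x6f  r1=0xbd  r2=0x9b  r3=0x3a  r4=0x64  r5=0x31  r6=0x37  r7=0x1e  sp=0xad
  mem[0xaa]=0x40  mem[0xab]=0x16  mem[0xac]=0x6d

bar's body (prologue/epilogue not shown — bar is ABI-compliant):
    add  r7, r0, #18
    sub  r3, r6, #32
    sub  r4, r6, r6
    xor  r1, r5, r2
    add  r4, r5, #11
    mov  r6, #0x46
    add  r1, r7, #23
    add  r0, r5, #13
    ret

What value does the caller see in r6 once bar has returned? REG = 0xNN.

REG = 0x37

prologue: push r1 → mem[0xac]=0xbd, sp=0xac
prologue: push r3 → mem[0xab]=0x3a, sp=0xab
prologue: push r6 → mem[0xaa]=0x37, sp=0xaa
body[0] add  r7, r0, #18 → r7=0x81
body[1] sub  r3, r6, #32 → r3=0x17
body[2] sub  r4, r6, r6 → r4=0x00
body[3] xor  r1, r5, r2 → r1=0xaa
body[4] add  r4, r5, #11 → r4=0x3c
body[5] mov  r6, #0x46 → r6=0x46
body[6] add  r1, r7, #23 → r1=0x98
body[7] add  r0, r5, #13 → r0=0x3e
epilogue: pop r6=0x37, sp=0xab
epilogue: pop r3=0x3a, sp=0xac
epilogue: pop r1=0xbd, sp=0xad
r6 is callee-saved → restored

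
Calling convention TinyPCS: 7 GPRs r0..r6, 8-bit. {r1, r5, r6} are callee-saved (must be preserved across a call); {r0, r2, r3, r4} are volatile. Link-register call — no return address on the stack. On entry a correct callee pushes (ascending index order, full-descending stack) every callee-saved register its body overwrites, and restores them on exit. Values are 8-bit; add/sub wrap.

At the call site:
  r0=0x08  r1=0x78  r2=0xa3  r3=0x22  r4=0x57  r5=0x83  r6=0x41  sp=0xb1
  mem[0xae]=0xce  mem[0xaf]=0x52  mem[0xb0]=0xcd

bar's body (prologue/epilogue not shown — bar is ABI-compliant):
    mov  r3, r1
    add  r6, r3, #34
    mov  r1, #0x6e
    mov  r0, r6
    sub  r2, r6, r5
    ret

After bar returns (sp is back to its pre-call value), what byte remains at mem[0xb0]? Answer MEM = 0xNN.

prologue: push r1 → mem[0xb0]=0x78, sp=0xb0
prologue: push r6 → mem[0xaf]=0x41, sp=0xaf
body[0] mov  r3, r1 → r3=0x78
body[1] add  r6, r3, #34 → r6=0x9a
body[2] mov  r1, #0x6e → r1=0x6e
body[3] mov  r0, r6 → r0=0x9a
body[4] sub  r2, r6, r5 → r2=0x17
epilogue: pop r6=0x41, sp=0xb0
epilogue: pop r1=0x78, sp=0xb1
prologue pushed ['r1', 'r6'] at ['0xb0', '0xaf']

MEM = 0x78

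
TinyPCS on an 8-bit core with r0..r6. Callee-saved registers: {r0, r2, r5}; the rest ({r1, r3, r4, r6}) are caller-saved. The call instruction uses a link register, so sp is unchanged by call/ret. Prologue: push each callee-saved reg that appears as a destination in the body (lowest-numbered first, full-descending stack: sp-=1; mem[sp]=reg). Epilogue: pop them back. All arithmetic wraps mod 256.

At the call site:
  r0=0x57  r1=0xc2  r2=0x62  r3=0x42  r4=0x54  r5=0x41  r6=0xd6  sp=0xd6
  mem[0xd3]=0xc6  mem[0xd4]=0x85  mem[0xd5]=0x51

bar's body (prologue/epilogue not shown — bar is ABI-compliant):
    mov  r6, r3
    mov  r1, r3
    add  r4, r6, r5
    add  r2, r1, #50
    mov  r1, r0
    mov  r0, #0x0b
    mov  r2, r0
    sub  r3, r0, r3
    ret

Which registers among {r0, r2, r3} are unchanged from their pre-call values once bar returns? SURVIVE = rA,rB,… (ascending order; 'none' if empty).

SURVIVE = r0,r2

prologue: push r0 -> mem[0xd5]=0x57, sp=0xd5
prologue: push r2 -> mem[0xd4]=0x62, sp=0xd4
body[0] mov  r6, r3 -> r6=0x42
body[1] mov  r1, r3 -> r1=0x42
body[2] add  r4, r6, r5 -> r4=0x83
body[3] add  r2, r1, #50 -> r2=0x74
body[4] mov  r1, r0 -> r1=0x57
body[5] mov  r0, #0x0b -> r0=0x0b
body[6] mov  r2, r0 -> r2=0x0b
body[7] sub  r3, r0, r3 -> r3=0xc9
epilogue: pop r2=0x62, sp=0xd5
epilogue: pop r0=0x57, sp=0xd6
r0: callee-saved, written=True
r2: callee-saved, written=True
r3: caller-saved, written=True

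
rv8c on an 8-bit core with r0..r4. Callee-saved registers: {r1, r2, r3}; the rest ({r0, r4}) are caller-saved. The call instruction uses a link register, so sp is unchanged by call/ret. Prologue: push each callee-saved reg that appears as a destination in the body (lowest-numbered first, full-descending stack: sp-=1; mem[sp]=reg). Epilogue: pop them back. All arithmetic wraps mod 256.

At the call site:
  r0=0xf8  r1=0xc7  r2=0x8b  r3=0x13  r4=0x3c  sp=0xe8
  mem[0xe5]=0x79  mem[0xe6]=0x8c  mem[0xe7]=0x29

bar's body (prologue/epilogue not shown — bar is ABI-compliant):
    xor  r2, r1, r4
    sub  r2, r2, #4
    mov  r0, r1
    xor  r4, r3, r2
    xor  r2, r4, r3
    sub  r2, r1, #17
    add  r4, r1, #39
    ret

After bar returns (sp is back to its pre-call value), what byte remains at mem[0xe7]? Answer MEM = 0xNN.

prologue: push r2 → mem[0xe7]=0x8b, sp=0xe7
body[0] xor  r2, r1, r4 → r2=0xfb
body[1] sub  r2, r2, #4 → r2=0xf7
body[2] mov  r0, r1 → r0=0xc7
body[3] xor  r4, r3, r2 → r4=0xe4
body[4] xor  r2, r4, r3 → r2=0xf7
body[5] sub  r2, r1, #17 → r2=0xb6
body[6] add  r4, r1, #39 → r4=0xee
epilogue: pop r2=0x8b, sp=0xe8
prologue pushed ['r2'] at ['0xe7']

MEM = 0x8b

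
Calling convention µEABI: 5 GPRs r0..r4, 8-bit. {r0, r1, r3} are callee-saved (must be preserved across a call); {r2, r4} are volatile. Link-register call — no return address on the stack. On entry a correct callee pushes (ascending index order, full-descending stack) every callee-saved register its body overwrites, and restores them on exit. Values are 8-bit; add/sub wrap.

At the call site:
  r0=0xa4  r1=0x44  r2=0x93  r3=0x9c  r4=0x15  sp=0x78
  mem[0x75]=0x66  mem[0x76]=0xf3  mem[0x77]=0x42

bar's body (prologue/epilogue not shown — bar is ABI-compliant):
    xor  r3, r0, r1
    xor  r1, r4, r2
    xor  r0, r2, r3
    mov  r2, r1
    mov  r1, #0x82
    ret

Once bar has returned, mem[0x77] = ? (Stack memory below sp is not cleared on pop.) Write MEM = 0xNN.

prologue: push r0 -> mem[0x77]=0xa4, sp=0x77
prologue: push r1 -> mem[0x76]=0x44, sp=0x76
prologue: push r3 -> mem[0x75]=0x9c, sp=0x75
body[0] xor  r3, r0, r1 -> r3=0xe0
body[1] xor  r1, r4, r2 -> r1=0x86
body[2] xor  r0, r2, r3 -> r0=0x73
body[3] mov  r2, r1 -> r2=0x86
body[4] mov  r1, #0x82 -> r1=0x82
epilogue: pop r3=0x9c, sp=0x76
epilogue: pop r1=0x44, sp=0x77
epilogue: pop r0=0xa4, sp=0x78
prologue pushed ['r0', 'r1', 'r3'] at ['0x77', '0x76', '0x75']

MEM = 0xa4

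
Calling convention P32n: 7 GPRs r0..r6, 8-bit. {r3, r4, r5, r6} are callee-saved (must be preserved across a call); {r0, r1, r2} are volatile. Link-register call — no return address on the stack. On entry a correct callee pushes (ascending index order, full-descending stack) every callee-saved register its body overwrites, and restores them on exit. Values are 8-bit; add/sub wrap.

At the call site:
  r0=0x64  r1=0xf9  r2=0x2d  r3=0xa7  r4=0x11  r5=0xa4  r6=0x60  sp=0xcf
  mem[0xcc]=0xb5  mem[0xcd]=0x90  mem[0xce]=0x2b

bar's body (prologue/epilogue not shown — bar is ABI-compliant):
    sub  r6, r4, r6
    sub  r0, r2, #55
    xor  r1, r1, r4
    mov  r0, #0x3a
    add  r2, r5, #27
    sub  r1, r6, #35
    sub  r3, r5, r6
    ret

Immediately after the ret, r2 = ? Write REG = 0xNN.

REG = 0xbf

prologue: push r3 → mem[0xce]=0xa7, sp=0xce
prologue: push r6 → mem[0xcd]=0x60, sp=0xcd
body[0] sub  r6, r4, r6 → r6=0xb1
body[1] sub  r0, r2, #55 → r0=0xf6
body[2] xor  r1, r1, r4 → r1=0xe8
body[3] mov  r0, #0x3a → r0=0x3a
body[4] add  r2, r5, #27 → r2=0xbf
body[5] sub  r1, r6, #35 → r1=0x8e
body[6] sub  r3, r5, r6 → r3=0xf3
epilogue: pop r6=0x60, sp=0xce
epilogue: pop r3=0xa7, sp=0xcf
r2 is caller-saved → body value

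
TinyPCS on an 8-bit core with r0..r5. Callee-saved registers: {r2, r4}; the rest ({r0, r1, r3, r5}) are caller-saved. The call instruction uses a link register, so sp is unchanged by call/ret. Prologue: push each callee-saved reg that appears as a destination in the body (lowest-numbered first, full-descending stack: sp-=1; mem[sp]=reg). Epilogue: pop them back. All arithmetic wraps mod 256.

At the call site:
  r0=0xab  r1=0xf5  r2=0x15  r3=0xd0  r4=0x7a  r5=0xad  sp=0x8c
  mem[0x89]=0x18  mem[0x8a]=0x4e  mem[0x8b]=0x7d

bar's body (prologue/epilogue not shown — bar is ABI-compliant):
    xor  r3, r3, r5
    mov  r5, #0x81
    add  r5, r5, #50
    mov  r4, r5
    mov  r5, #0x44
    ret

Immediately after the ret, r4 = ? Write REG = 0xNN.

prologue: push r4 -> mem[0x8b]=0x7a, sp=0x8b
body[0] xor  r3, r3, r5 -> r3=0x7d
body[1] mov  r5, #0x81 -> r5=0x81
body[2] add  r5, r5, #50 -> r5=0xb3
body[3] mov  r4, r5 -> r4=0xb3
body[4] mov  r5, #0x44 -> r5=0x44
epilogue: pop r4=0x7a, sp=0x8c
r4 is callee-saved -> restored

REG = 0x7a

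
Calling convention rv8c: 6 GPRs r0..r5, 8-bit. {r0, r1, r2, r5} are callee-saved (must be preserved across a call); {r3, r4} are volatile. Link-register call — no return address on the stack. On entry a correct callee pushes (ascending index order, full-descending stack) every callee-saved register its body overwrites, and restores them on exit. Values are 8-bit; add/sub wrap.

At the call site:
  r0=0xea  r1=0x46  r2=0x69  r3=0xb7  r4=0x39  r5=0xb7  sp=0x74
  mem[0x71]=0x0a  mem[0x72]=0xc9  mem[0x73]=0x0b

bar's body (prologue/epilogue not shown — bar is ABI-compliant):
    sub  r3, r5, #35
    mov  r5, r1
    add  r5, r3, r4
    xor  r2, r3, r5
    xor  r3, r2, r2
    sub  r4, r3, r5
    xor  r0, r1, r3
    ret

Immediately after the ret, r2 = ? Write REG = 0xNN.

prologue: push r0 -> mem[0x73]=0xea, sp=0x73
prologue: push r2 -> mem[0x72]=0x69, sp=0x72
prologue: push r5 -> mem[0x71]=0xb7, sp=0x71
body[0] sub  r3, r5, #35 -> r3=0x94
body[1] mov  r5, r1 -> r5=0x46
body[2] add  r5, r3, r4 -> r5=0xcd
body[3] xor  r2, r3, r5 -> r2=0x59
body[4] xor  r3, r2, r2 -> r3=0x00
body[5] sub  r4, r3, r5 -> r4=0x33
body[6] xor  r0, r1, r3 -> r0=0x46
epilogue: pop r5=0xb7, sp=0x72
epilogue: pop r2=0x69, sp=0x73
epilogue: pop r0=0xea, sp=0x74
r2 is callee-saved -> restored

REG = 0x69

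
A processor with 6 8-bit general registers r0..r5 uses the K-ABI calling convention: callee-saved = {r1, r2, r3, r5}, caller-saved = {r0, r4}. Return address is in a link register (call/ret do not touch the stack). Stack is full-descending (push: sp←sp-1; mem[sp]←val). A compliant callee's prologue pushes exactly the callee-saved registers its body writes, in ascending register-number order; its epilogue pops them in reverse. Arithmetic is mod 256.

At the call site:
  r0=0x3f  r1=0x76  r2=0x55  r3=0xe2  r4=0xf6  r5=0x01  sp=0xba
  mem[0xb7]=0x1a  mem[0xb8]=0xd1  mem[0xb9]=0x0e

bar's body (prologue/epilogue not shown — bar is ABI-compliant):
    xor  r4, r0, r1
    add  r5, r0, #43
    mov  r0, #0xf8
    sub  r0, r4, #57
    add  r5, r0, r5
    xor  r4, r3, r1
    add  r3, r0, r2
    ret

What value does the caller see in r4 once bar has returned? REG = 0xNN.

prologue: push r3 → mem[0xb9]=0xe2, sp=0xb9
prologue: push r5 → mem[0xb8]=0x01, sp=0xb8
body[0] xor  r4, r0, r1 → r4=0x49
body[1] add  r5, r0, #43 → r5=0x6a
body[2] mov  r0, #0xf8 → r0=0xf8
body[3] sub  r0, r4, #57 → r0=0x10
body[4] add  r5, r0, r5 → r5=0x7a
body[5] xor  r4, r3, r1 → r4=0x94
body[6] add  r3, r0, r2 → r3=0x65
epilogue: pop r5=0x01, sp=0xb9
epilogue: pop r3=0xe2, sp=0xba
r4 is caller-saved → body value

REG = 0x94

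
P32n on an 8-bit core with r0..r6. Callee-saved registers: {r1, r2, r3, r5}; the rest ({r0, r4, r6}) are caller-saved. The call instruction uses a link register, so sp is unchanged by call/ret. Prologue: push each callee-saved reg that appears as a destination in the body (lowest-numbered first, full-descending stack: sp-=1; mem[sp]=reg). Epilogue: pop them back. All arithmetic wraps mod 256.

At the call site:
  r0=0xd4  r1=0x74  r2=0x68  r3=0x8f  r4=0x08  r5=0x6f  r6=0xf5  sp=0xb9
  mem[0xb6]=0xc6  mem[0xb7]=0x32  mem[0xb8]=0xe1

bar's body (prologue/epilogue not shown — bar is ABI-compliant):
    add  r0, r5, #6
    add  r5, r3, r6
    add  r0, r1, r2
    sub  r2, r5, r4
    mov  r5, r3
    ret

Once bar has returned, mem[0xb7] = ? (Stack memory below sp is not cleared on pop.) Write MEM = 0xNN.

prologue: push r2 -> mem[0xb8]=0x68, sp=0xb8
prologue: push r5 -> mem[0xb7]=0x6f, sp=0xb7
body[0] add  r0, r5, #6 -> r0=0x75
body[1] add  r5, r3, r6 -> r5=0x84
body[2] add  r0, r1, r2 -> r0=0xdc
body[3] sub  r2, r5, r4 -> r2=0x7c
body[4] mov  r5, r3 -> r5=0x8f
epilogue: pop r5=0x6f, sp=0xb8
epilogue: pop r2=0x68, sp=0xb9
prologue pushed ['r2', 'r5'] at ['0xb8', '0xb7']

MEM = 0x6f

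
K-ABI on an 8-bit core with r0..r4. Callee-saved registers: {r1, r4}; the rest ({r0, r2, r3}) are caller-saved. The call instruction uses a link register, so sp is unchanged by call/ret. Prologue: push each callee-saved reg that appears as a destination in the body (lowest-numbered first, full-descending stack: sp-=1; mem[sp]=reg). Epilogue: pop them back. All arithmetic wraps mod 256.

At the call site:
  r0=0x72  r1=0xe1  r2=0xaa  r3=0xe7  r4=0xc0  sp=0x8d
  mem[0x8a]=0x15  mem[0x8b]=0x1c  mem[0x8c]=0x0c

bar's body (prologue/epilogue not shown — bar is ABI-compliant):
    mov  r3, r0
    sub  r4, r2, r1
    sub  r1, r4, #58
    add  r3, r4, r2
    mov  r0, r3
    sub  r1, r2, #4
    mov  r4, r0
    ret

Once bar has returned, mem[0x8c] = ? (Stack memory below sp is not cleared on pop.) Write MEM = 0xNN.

prologue: push r1 → mem[0x8c]=0xe1, sp=0x8c
prologue: push r4 → mem[0x8b]=0xc0, sp=0x8b
body[0] mov  r3, r0 → r3=0x72
body[1] sub  r4, r2, r1 → r4=0xc9
body[2] sub  r1, r4, #58 → r1=0x8f
body[3] add  r3, r4, r2 → r3=0x73
body[4] mov  r0, r3 → r0=0x73
body[5] sub  r1, r2, #4 → r1=0xa6
body[6] mov  r4, r0 → r4=0x73
epilogue: pop r4=0xc0, sp=0x8c
epilogue: pop r1=0xe1, sp=0x8d
prologue pushed ['r1', 'r4'] at ['0x8c', '0x8b']

MEM = 0xe1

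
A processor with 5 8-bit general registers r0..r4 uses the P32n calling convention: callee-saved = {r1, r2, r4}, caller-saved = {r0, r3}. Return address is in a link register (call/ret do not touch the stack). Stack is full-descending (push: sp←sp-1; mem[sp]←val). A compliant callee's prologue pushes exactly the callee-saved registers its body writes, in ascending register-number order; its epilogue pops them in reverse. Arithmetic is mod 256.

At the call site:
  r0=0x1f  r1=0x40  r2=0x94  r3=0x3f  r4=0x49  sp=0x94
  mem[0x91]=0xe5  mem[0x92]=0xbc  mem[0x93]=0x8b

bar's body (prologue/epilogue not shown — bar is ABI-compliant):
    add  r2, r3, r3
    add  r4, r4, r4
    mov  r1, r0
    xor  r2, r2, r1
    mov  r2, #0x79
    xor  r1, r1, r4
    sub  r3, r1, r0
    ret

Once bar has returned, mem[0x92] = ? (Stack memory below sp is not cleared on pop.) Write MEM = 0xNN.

MEM = 0x94

prologue: push r1 -> mem[0x93]=0x40, sp=0x93
prologue: push r2 -> mem[0x92]=0x94, sp=0x92
prologue: push r4 -> mem[0x91]=0x49, sp=0x91
body[0] add  r2, r3, r3 -> r2=0x7e
body[1] add  r4, r4, r4 -> r4=0x92
body[2] mov  r1, r0 -> r1=0x1f
body[3] xor  r2, r2, r1 -> r2=0x61
body[4] mov  r2, #0x79 -> r2=0x79
body[5] xor  r1, r1, r4 -> r1=0x8d
body[6] sub  r3, r1, r0 -> r3=0x6e
epilogue: pop r4=0x49, sp=0x92
epilogue: pop r2=0x94, sp=0x93
epilogue: pop r1=0x40, sp=0x94
prologue pushed ['r1', 'r2', 'r4'] at ['0x93', '0x92', '0x91']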